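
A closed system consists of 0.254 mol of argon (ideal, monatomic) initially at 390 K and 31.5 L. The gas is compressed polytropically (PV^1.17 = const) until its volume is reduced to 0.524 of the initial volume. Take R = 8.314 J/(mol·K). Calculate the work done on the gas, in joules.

563 J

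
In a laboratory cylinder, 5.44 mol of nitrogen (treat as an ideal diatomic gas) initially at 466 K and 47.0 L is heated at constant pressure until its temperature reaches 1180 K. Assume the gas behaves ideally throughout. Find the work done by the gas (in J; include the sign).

P₁ = nRT₁/V₁ = 5.44×8.314×466/47.0 = 448 kPa.
Isobaric: P stays 448 kPa; V/T = const ⇒ T₂ = 1180 K, V₂ = 119 L.
W = PΔV = 448×(119−47.0) kPa·L = 32300 J.

32300 J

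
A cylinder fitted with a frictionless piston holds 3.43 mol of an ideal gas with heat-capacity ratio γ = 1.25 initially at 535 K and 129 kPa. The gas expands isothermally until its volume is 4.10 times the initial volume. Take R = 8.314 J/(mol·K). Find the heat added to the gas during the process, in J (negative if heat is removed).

21500 J

V₁ = nRT₁/P₁ = 3.43×8.314×535/129 = 118 L.
Isothermal: T stays 535 K; PV = const ⇒ V₂ = 485 L, P₂ = 31.5 kPa.
ΔU = 0 (ideal gas, T constant).
W = nRT ln(V₂/V₁) = 3.43×8.314×535×ln(4.10) = 21500 J.
Q = ΔU + W = 21500 J.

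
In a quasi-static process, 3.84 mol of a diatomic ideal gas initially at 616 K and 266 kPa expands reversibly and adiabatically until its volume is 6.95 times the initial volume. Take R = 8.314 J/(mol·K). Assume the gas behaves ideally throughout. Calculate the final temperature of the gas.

284 K

V₁ = nRT₁/P₁ = 3.84×8.314×616/266 = 73.9 L.
Adiabatic: TV^(γ−1) = const ⇒ T₂ = 616×(0.144)^0.400 = 284 K; PV^γ = const ⇒ P₂ = 17.6 kPa.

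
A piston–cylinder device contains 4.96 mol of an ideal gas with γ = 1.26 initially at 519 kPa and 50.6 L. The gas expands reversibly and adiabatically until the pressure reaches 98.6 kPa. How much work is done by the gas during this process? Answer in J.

29300 J

T₁ = P₁V₁/(nR) = 519×50.6/(4.96×8.314) = 637 K.
Adiabatic: T₂/T₁ = (P₂/P₁)^((γ−1)/γ) ⇒ T₂ = 637×(0.190)^0.206 = 452 K; V₂ = 189 L.
ΔU = nCvΔT = 4.96×32.0×(452−637) = -29300 J.
Q = 0 for an adiabatic process, so W = −ΔU = 29300 J.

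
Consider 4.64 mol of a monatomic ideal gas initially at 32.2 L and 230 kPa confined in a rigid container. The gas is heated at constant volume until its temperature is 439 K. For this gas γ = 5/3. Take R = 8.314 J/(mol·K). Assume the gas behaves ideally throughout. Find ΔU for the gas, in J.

T₁ = P₁V₁/(nR) = 230×32.2/(4.64×8.314) = 192 K.
Isochoric: V stays 32.2 L; P/T = const ⇒ T₂ = 439 K, P₂ = 526 kPa.
For an ideal gas ΔU = nCvΔT with Cv = (3/2)R = 12.5 J/(mol·K).
ΔU = 4.64×12.5×(439−192) = 14300 J.

14300 J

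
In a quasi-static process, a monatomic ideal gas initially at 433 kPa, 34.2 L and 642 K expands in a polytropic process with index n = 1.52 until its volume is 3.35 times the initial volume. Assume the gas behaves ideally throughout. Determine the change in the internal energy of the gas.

-10400 J

n = P₁V₁/(RT₁) = 433×34.2/(8.314×642) = 2.77 mol.
Polytropic n=1.52: T₂ = T₁(V₁/V₂)^(n−1) = 642×(0.299)^0.52 = 342 K; P₂ = P₁(V₁/V₂)^n = 68.9 kPa.
For an ideal gas ΔU = nCvΔT with Cv = (3/2)R = 12.5 J/(mol·K).
ΔU = 2.77×12.5×(342−642) = -10400 J.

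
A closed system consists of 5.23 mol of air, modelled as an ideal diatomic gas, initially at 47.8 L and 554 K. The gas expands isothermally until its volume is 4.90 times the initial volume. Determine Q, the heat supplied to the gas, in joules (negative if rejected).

P₁ = nRT₁/V₁ = 5.23×8.314×554/47.8 = 504 kPa.
Isothermal: T stays 554 K; PV = const ⇒ V₂ = 234 L, P₂ = 103 kPa.
ΔU = 0 (ideal gas, T constant).
W = nRT ln(V₂/V₁) = 5.23×8.314×554×ln(4.90) = 38300 J.
Q = ΔU + W = 38300 J.

38300 J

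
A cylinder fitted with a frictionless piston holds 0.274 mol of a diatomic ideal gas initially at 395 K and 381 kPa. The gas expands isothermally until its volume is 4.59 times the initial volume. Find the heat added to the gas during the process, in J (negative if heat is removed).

1370 J

V₁ = nRT₁/P₁ = 0.274×8.314×395/381 = 2.36 L.
Isothermal: T stays 395 K; PV = const ⇒ V₂ = 10.8 L, P₂ = 83.0 kPa.
ΔU = 0 (ideal gas, T constant).
W = nRT ln(V₂/V₁) = 0.274×8.314×395×ln(4.59) = 1370 J.
Q = ΔU + W = 1370 J.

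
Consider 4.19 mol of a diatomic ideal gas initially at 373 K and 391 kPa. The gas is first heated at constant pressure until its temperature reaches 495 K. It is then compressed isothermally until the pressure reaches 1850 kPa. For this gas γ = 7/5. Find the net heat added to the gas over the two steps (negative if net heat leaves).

-11900 J

V₁ = nRT₁/P₁ = 4.19×8.314×373/391 = 33.2 L.
Step 1 — Isobaric: P stays 391 kPa; V/T = const ⇒ T₂ = 495 K, V₂ = 44.1 L.
W = PΔV = 391×(44.1−33.2) kPa·L = 4250 J.
ΔU = nCvΔT = 4.19×20.8×(495−373) = 10600 J.
Q = ΔU + W = nCpΔT = 14900 J.
State after step 1: P = 391 kPa, V = 44.1 L, T = 495 K.
Step 2 — Isothermal: T stays 495 K; PV = const ⇒ V₂ = 9.32 L, P₂ = 1850 kPa.
ΔU = 0 (ideal gas, T constant).
W = nRT ln(V₂/V₁) = 4.19×8.314×495×ln(0.211) = -26800 J.
Q = ΔU + W = -26800 J.
Net over both steps: W = -22600 J, Q = -11900 J, ΔU = 10600 J.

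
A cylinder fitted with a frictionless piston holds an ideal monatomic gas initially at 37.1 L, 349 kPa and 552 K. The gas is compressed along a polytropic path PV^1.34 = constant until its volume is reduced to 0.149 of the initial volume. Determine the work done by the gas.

-34700 J

n = P₁V₁/(RT₁) = 349×37.1/(8.314×552) = 2.82 mol.
Polytropic n=1.34: T₂ = T₁(V₁/V₂)^(n−1) = 552×(6.71)^0.34 = 1050 K; P₂ = P₁(V₁/V₂)^n = 4470 kPa.
W = (P₁V₁−P₂V₂)/(n−1) = (349×37.1−4470×5.53)/0.34 = -34700 J.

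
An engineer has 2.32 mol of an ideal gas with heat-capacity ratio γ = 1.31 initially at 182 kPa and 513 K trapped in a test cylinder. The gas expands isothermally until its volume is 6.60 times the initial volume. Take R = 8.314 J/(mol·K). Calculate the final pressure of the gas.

27.6 kPa

V₁ = nRT₁/P₁ = 2.32×8.314×513/182 = 54.4 L.
Isothermal: T stays 513 K; PV = const ⇒ V₂ = 359 L, P₂ = 27.6 kPa.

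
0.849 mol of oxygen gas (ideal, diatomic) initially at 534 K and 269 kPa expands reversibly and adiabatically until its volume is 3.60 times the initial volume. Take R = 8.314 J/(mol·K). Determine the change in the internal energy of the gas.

V₁ = nRT₁/P₁ = 0.849×8.314×534/269 = 14.0 L.
Adiabatic: TV^(γ−1) = const ⇒ T₂ = 534×(0.278)^0.400 = 320 K; PV^γ = const ⇒ P₂ = 44.8 kPa.
For an ideal gas ΔU = nCvΔT with Cv = (5/2)R = 20.8 J/(mol·K).
ΔU = 0.849×20.8×(320−534) = -3780 J.

-3780 J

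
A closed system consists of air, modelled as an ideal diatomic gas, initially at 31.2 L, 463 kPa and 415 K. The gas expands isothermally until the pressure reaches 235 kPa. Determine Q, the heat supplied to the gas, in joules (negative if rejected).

9800 J

n = P₁V₁/(RT₁) = 463×31.2/(8.314×415) = 4.19 mol.
Isothermal: T stays 415 K; PV = const ⇒ V₂ = 61.5 L, P₂ = 235 kPa.
ΔU = 0 (ideal gas, T constant).
W = nRT ln(V₂/V₁) = 4.19×8.314×415×ln(1.97) = 9800 J.
Q = ΔU + W = 9800 J.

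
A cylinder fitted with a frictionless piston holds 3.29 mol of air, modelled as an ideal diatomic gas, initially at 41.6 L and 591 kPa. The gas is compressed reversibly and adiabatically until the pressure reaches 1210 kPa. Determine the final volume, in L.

24.9 L

T₁ = P₁V₁/(nR) = 591×41.6/(3.29×8.314) = 899 K.
Adiabatic: T₂/T₁ = (P₂/P₁)^((γ−1)/γ) ⇒ T₂ = 899×(2.05)^0.286 = 1100 K; V₂ = 24.9 L.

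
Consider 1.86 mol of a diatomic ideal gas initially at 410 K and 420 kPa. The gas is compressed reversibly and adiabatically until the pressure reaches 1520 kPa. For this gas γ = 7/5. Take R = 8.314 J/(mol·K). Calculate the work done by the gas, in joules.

-7040 J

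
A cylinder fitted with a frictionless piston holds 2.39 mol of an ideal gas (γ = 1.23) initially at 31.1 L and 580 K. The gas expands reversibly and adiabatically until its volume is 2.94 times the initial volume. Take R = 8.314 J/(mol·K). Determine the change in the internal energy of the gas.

P₁ = nRT₁/V₁ = 2.39×8.314×580/31.1 = 371 kPa.
Adiabatic: TV^(γ−1) = const ⇒ T₂ = 580×(0.340)^0.230 = 453 K; PV^γ = const ⇒ P₂ = 98.4 kPa.
For an ideal gas ΔU = nCvΔT with Cv = R/(γ−1) = 36.1 J/(mol·K).
ΔU = 2.39×36.1×(453−580) = -11000 J.

-11000 J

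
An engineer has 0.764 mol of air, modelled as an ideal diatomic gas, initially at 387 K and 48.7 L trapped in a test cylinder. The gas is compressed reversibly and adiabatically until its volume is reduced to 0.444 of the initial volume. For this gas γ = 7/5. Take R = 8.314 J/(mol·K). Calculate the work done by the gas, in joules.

-2360 J

P₁ = nRT₁/V₁ = 0.764×8.314×387/48.7 = 50.5 kPa.
Adiabatic: TV^(γ−1) = const ⇒ T₂ = 387×(2.25)^0.400 = 535 K; PV^γ = const ⇒ P₂ = 157 kPa.
ΔU = nCvΔT = 0.764×20.8×(535−387) = 2360 J.
Q = 0 for an adiabatic process, so W = −ΔU = -2360 J.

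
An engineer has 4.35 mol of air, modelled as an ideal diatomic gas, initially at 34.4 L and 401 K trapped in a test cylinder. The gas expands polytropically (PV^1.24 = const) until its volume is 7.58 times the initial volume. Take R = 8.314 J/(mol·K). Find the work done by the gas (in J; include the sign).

23300 J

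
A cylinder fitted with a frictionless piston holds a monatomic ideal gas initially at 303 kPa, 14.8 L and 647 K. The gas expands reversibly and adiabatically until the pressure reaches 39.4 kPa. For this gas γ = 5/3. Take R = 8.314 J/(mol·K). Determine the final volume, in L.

Adiabatic: T₂/T₁ = (P₂/P₁)^((γ−1)/γ) ⇒ T₂ = 647×(0.130)^0.400 = 286 K; V₂ = 50.3 L.

50.3 L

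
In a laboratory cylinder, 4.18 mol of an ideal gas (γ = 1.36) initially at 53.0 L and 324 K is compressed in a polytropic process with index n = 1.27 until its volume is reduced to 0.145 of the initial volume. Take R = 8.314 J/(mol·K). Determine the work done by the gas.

-28500 J

P₁ = nRT₁/V₁ = 4.18×8.314×324/53.0 = 212 kPa.
Polytropic n=1.27: T₂ = T₁(V₁/V₂)^(n−1) = 324×(6.90)^0.27 = 546 K; P₂ = P₁(V₁/V₂)^n = 2470 kPa.
W = (P₁V₁−P₂V₂)/(n−1) = (212×53.0−2470×7.68)/0.27 = -28500 J.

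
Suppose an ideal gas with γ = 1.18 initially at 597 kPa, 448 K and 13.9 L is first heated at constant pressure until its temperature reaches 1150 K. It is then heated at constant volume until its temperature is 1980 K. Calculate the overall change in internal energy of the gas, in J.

158000 J

n = P₁V₁/(RT₁) = 597×13.9/(8.314×448) = 2.23 mol.
Step 1 — Isobaric: P stays 597 kPa; V/T = const ⇒ T₂ = 1150 K, V₂ = 35.7 L.
W = PΔV = 597×(35.7−13.9) kPa·L = 13000 J.
ΔU = nCvΔT = 2.23×46.2×(1150−448) = 72200 J.
Q = ΔU + W = nCpΔT = 85200 J.
State after step 1: P = 597 kPa, V = 35.7 L, T = 1150 K.
Step 2 — Isochoric: V stays 35.7 L; P/T = const ⇒ T₂ = 1980 K, P₂ = 1030 kPa.
W = 0 (no volume change).
ΔU = nCvΔT = 2.23×46.2×(1980−1150) = 85400 J.
Q = ΔU = 85400 J.
Net over both steps: W = 13000 J, Q = 171000 J, ΔU = 158000 J.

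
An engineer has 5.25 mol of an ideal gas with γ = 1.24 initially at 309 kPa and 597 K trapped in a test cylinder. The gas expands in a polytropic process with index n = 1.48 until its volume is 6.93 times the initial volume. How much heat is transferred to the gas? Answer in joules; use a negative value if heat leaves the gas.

V₁ = nRT₁/P₁ = 5.25×8.314×597/309 = 84.3 L.
Polytropic n=1.48: T₂ = T₁(V₁/V₂)^(n−1) = 597×(0.144)^0.48 = 236 K; P₂ = P₁(V₁/V₂)^n = 17.6 kPa.
W = (P₁V₁−P₂V₂)/(n−1) = (309×84.3−17.6×584)/0.48 = 32900 J.
ΔU = nCvΔT = 5.25×34.6×(236−597) = -65700 J.
Q = ΔU + W = -32900 J.

-32900 J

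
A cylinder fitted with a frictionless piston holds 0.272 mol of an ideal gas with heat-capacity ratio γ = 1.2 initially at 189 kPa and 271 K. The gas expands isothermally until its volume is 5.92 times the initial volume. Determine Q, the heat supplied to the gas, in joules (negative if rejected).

V₁ = nRT₁/P₁ = 0.272×8.314×271/189 = 3.24 L.
Isothermal: T stays 271 K; PV = const ⇒ V₂ = 19.2 L, P₂ = 31.9 kPa.
ΔU = 0 (ideal gas, T constant).
W = nRT ln(V₂/V₁) = 0.272×8.314×271×ln(5.92) = 1090 J.
Q = ΔU + W = 1090 J.

1090 J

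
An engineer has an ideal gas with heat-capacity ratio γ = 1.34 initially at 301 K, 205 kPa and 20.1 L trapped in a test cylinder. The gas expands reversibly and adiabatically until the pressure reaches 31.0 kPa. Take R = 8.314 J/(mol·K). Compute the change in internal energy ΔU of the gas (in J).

n = P₁V₁/(RT₁) = 205×20.1/(8.314×301) = 1.65 mol.
Adiabatic: T₂/T₁ = (P₂/P₁)^((γ−1)/γ) ⇒ T₂ = 301×(0.151)^0.254 = 186 K; V₂ = 82.3 L.
For an ideal gas ΔU = nCvΔT with Cv = R/(γ−1) = 24.5 J/(mol·K).
ΔU = 1.65×24.5×(186−301) = -4610 J.

-4610 J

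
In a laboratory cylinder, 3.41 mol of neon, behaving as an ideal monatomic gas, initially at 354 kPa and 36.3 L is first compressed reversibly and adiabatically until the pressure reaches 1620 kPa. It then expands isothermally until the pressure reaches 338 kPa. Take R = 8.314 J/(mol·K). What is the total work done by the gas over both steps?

20900 J

T₁ = P₁V₁/(nR) = 354×36.3/(3.41×8.314) = 453 K.
Step 1 — Adiabatic: T₂/T₁ = (P₂/P₁)^((γ−1)/γ) ⇒ T₂ = 453×(4.58)^0.400 = 833 K; V₂ = 14.6 L.
ΔU = nCvΔT = 3.41×12.5×(833−453) = 16100 J.
Q = 0 for an adiabatic process, so W = −ΔU = -16100 J.
State after step 1: P = 1620 kPa, V = 14.6 L, T = 833 K.
Step 2 — Isothermal: T stays 833 K; PV = const ⇒ V₂ = 69.9 L, P₂ = 338 kPa.
ΔU = 0 (ideal gas, T constant).
W = nRT ln(V₂/V₁) = 3.41×8.314×833×ln(4.79) = 37000 J.
Q = ΔU + W = 37000 J.
Net over both steps: W = 20900 J, Q = 37000 J, ΔU = 16100 J.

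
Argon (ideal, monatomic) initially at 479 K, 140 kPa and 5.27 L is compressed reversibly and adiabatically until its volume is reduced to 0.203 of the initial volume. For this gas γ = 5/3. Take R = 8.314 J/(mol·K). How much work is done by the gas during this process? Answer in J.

-2100 J

n = P₁V₁/(RT₁) = 140×5.27/(8.314×479) = 0.185 mol.
Adiabatic: TV^(γ−1) = const ⇒ T₂ = 479×(4.93)^0.667 = 1390 K; PV^γ = const ⇒ P₂ = 2000 kPa.
ΔU = nCvΔT = 0.185×12.5×(1390−479) = 2100 J.
Q = 0 for an adiabatic process, so W = −ΔU = -2100 J.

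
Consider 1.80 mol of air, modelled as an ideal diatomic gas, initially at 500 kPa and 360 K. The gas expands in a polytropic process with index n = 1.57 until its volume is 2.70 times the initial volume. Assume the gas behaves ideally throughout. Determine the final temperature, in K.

204 K

V₁ = nRT₁/P₁ = 1.80×8.314×360/500 = 10.8 L.
Polytropic n=1.57: T₂ = T₁(V₁/V₂)^(n−1) = 360×(0.370)^0.57 = 204 K; P₂ = P₁(V₁/V₂)^n = 105 kPa.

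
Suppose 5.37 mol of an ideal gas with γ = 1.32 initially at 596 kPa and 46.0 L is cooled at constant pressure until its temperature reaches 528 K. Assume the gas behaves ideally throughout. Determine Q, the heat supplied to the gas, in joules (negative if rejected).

-15900 J

T₁ = P₁V₁/(nR) = 596×46.0/(5.37×8.314) = 614 K.
Isobaric: P stays 596 kPa; V/T = const ⇒ T₂ = 528 K, V₂ = 39.6 L.
W = PΔV = 596×(39.6−46.0) kPa·L = -3840 J.
ΔU = nCvΔT = 5.37×26.0×(528−614) = -12000 J.
Q = ΔU + W = nCpΔT = -15900 J.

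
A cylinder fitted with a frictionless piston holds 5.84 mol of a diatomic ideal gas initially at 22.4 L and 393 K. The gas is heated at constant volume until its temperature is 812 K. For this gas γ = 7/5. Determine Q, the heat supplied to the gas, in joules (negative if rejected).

P₁ = nRT₁/V₁ = 5.84×8.314×393/22.4 = 852 kPa.
Isochoric: V stays 22.4 L; P/T = const ⇒ T₂ = 812 K, P₂ = 1760 kPa.
W = 0 (no volume change).
ΔU = nCvΔT = 5.84×20.8×(812−393) = 50900 J.
Q = ΔU = 50900 J.

50900 J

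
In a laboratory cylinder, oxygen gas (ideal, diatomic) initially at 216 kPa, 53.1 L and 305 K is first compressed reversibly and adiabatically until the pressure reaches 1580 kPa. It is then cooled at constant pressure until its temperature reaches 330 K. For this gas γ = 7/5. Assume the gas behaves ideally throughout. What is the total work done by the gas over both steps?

-29800 J

n = P₁V₁/(RT₁) = 216×53.1/(8.314×305) = 4.52 mol.
Step 1 — Adiabatic: T₂/T₁ = (P₂/P₁)^((γ−1)/γ) ⇒ T₂ = 305×(7.31)^0.286 = 539 K; V₂ = 12.8 L.
ΔU = nCvΔT = 4.52×20.8×(539−305) = 22000 J.
Q = 0 for an adiabatic process, so W = −ΔU = -22000 J.
State after step 1: P = 1580 kPa, V = 12.8 L, T = 539 K.
Step 2 — Isobaric: P stays 1580 kPa; V/T = const ⇒ T₂ = 330 K, V₂ = 7.85 L.
W = PΔV = 1580×(7.85−12.8) kPa·L = -7840 J.
ΔU = nCvΔT = 4.52×20.8×(330−539) = -19600 J.
Q = ΔU + W = nCpΔT = -27400 J.
Net over both steps: W = -29800 J, Q = -27400 J, ΔU = 2350 J.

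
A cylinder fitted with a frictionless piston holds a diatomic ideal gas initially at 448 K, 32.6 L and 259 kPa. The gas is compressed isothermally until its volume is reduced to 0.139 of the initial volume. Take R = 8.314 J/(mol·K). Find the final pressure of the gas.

Isothermal: T stays 448 K; PV = const ⇒ V₂ = 4.53 L, P₂ = 1860 kPa.

1860 kPa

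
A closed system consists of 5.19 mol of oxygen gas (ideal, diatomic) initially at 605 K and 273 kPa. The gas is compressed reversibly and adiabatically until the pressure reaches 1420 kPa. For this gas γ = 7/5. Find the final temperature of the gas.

V₁ = nRT₁/P₁ = 5.19×8.314×605/273 = 95.6 L.
Adiabatic: T₂/T₁ = (P₂/P₁)^((γ−1)/γ) ⇒ T₂ = 605×(5.20)^0.286 = 969 K; V₂ = 29.4 L.

969 K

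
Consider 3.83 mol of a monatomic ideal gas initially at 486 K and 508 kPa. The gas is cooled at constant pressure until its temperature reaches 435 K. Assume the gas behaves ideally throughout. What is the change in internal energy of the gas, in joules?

-2440 J

V₁ = nRT₁/P₁ = 3.83×8.314×486/508 = 30.5 L.
Isobaric: P stays 508 kPa; V/T = const ⇒ T₂ = 435 K, V₂ = 27.3 L.
For an ideal gas ΔU = nCvΔT with Cv = (3/2)R = 12.5 J/(mol·K).
ΔU = 3.83×12.5×(435−486) = -2440 J.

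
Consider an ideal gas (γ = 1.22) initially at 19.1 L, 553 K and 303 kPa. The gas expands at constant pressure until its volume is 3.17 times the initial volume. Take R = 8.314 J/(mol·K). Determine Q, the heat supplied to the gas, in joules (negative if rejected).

n = P₁V₁/(RT₁) = 303×19.1/(8.314×553) = 1.26 mol.
Isobaric: P stays 303 kPa; V/T = const ⇒ T₂ = 1750 K, V₂ = 60.5 L.
W = PΔV = 303×(60.5−19.1) kPa·L = 12600 J.
ΔU = nCvΔT = 1.26×37.8×(1750−553) = 57100 J.
Q = ΔU + W = nCpΔT = 69600 J.

69600 J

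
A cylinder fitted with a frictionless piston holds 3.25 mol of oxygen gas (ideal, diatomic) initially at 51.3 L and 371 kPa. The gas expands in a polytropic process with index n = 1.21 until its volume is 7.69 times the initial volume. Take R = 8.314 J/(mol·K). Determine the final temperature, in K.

T₁ = P₁V₁/(nR) = 371×51.3/(3.25×8.314) = 704 K.
Polytropic n=1.21: T₂ = T₁(V₁/V₂)^(n−1) = 704×(0.130)^0.21 = 459 K; P₂ = P₁(V₁/V₂)^n = 31.4 kPa.

459 K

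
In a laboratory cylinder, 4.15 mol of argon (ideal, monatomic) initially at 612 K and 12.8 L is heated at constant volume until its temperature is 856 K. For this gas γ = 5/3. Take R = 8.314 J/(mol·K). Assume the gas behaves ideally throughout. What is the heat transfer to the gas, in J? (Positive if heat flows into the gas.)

P₁ = nRT₁/V₁ = 4.15×8.314×612/12.8 = 1650 kPa.
Isochoric: V stays 12.8 L; P/T = const ⇒ T₂ = 856 K, P₂ = 2310 kPa.
W = 0 (no volume change).
ΔU = nCvΔT = 4.15×12.5×(856−612) = 12600 J.
Q = ΔU = 12600 J.

12600 J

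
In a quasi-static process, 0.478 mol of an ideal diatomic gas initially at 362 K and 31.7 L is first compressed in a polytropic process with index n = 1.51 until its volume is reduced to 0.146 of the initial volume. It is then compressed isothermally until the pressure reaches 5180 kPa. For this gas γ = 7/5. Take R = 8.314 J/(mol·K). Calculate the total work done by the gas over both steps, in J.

P₁ = nRT₁/V₁ = 0.478×8.314×362/31.7 = 45.4 kPa.
Step 1 — Polytropic n=1.51: T₂ = T₁(V₁/V₂)^(n−1) = 362×(6.85)^0.51 = 966 K; P₂ = P₁(V₁/V₂)^n = 829 kPa.
W = (P₁V₁−P₂V₂)/(n−1) = (45.4×31.7−829×4.63)/0.51 = -4710 J.
ΔU = nCvΔT = 0.478×20.8×(966−362) = 6000 J.
Q = ΔU + W = 1290 J.
State after step 1: P = 829 kPa, V = 4.63 L, T = 966 K.
Step 2 — Isothermal: T stays 966 K; PV = const ⇒ V₂ = 0.741 L, P₂ = 5180 kPa.
ΔU = 0 (ideal gas, T constant).
W = nRT ln(V₂/V₁) = 0.478×8.314×966×ln(0.160) = -7030 J.
Q = ΔU + W = -7030 J.
Net over both steps: W = -11700 J, Q = -5740 J, ΔU = 6000 J.

-11700 J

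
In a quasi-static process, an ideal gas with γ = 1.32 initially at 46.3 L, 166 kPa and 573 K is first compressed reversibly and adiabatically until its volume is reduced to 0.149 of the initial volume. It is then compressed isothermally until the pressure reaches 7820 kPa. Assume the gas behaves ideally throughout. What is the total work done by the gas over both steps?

n = P₁V₁/(RT₁) = 166×46.3/(8.314×573) = 1.61 mol.
Step 1 — Adiabatic: TV^(γ−1) = const ⇒ T₂ = 573×(6.71)^0.320 = 1050 K; PV^γ = const ⇒ P₂ = 2050 kPa.
ΔU = nCvΔT = 1.61×26.0×(1050−573) = 20200 J.
Q = 0 for an adiabatic process, so W = −ΔU = -20200 J.
State after step 1: P = 2050 kPa, V = 6.90 L, T = 1050 K.
Step 2 — Isothermal: T stays 1050 K; PV = const ⇒ V₂ = 1.81 L, P₂ = 7820 kPa.
ΔU = 0 (ideal gas, T constant).
W = nRT ln(V₂/V₁) = 1.61×8.314×1050×ln(0.262) = -18900 J.
Q = ΔU + W = -18900 J.
Net over both steps: W = -39100 J, Q = -18900 J, ΔU = 20200 J.

-39100 J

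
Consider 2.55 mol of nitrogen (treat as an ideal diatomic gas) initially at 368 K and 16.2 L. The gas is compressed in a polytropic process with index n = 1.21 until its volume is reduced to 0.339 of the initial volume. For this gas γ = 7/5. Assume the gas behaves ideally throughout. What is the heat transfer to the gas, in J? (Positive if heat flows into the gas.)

-4500 J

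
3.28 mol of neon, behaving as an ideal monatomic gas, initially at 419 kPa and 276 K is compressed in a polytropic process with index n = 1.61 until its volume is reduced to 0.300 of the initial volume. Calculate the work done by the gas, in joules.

V₁ = nRT₁/P₁ = 3.28×8.314×276/419 = 18.0 L.
Polytropic n=1.61: T₂ = T₁(V₁/V₂)^(n−1) = 276×(3.33)^0.61 = 575 K; P₂ = P₁(V₁/V₂)^n = 2910 kPa.
W = (P₁V₁−P₂V₂)/(n−1) = (419×18.0−2910×5.39)/0.61 = -13400 J.

-13400 J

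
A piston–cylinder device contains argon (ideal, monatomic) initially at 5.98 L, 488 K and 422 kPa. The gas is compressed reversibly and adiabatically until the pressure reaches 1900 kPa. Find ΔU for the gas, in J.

3120 J

n = P₁V₁/(RT₁) = 422×5.98/(8.314×488) = 0.622 mol.
Adiabatic: T₂/T₁ = (P₂/P₁)^((γ−1)/γ) ⇒ T₂ = 488×(4.50)^0.400 = 891 K; V₂ = 2.42 L.
For an ideal gas ΔU = nCvΔT with Cv = (3/2)R = 12.5 J/(mol·K).
ΔU = 0.622×12.5×(891−488) = 3120 J.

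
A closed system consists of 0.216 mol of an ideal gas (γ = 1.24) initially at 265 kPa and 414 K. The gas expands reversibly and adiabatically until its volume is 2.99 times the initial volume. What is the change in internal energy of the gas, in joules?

V₁ = nRT₁/P₁ = 0.216×8.314×414/265 = 2.81 L.
Adiabatic: TV^(γ−1) = const ⇒ T₂ = 414×(0.334)^0.240 = 318 K; PV^γ = const ⇒ P₂ = 68.1 kPa.
For an ideal gas ΔU = nCvΔT with Cv = R/(γ−1) = 34.6 J/(mol·K).
ΔU = 0.216×34.6×(318−414) = -716 J.

-716 J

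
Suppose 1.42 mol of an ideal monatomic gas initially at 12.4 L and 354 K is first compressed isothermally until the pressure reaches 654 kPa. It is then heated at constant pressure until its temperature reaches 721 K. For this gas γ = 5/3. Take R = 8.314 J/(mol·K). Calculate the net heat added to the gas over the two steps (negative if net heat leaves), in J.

P₁ = nRT₁/V₁ = 1.42×8.314×354/12.4 = 337 kPa.
Step 1 — Isothermal: T stays 354 K; PV = const ⇒ V₂ = 6.39 L, P₂ = 654 kPa.
ΔU = 0 (ideal gas, T constant).
W = nRT ln(V₂/V₁) = 1.42×8.314×354×ln(0.515) = -2770 J.
Q = ΔU + W = -2770 J.
State after step 1: P = 654 kPa, V = 6.39 L, T = 354 K.
Step 2 — Isobaric: P stays 654 kPa; V/T = const ⇒ T₂ = 721 K, V₂ = 13.0 L.
W = PΔV = 654×(13.0−6.39) kPa·L = 4330 J.
ΔU = nCvΔT = 1.42×12.5×(721−354) = 6500 J.
Q = ΔU + W = nCpΔT = 10800 J.
Net over both steps: W = 1560 J, Q = 8060 J, ΔU = 6500 J.

8060 J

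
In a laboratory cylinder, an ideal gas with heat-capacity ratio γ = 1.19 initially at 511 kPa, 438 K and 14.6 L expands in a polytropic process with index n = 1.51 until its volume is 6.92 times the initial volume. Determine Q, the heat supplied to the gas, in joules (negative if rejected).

-15500 J

n = P₁V₁/(RT₁) = 511×14.6/(8.314×438) = 2.05 mol.
Polytropic n=1.51: T₂ = T₁(V₁/V₂)^(n−1) = 438×(0.145)^0.51 = 163 K; P₂ = P₁(V₁/V₂)^n = 27.5 kPa.
W = (P₁V₁−P₂V₂)/(n−1) = (511×14.6−27.5×101)/0.51 = 9170 J.
ΔU = nCvΔT = 2.05×43.8×(163−438) = -24600 J.
Q = ΔU + W = -15500 J.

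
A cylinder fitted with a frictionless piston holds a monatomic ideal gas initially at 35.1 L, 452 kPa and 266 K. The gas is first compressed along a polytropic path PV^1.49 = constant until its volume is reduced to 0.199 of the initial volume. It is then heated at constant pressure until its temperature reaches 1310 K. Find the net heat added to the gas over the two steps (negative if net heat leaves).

97500 J

n = P₁V₁/(RT₁) = 452×35.1/(8.314×266) = 7.17 mol.
Step 1 — Polytropic n=1.49: T₂ = T₁(V₁/V₂)^(n−1) = 266×(5.03)^0.49 = 587 K; P₂ = P₁(V₁/V₂)^n = 5010 kPa.
W = (P₁V₁−P₂V₂)/(n−1) = (452×35.1−5010×6.98)/0.49 = -39000 J.
ΔU = nCvΔT = 7.17×12.5×(587−266) = 28700 J.
Q = ΔU + W = -10300 J.
State after step 1: P = 5010 kPa, V = 6.98 L, T = 587 K.
Step 2 — Isobaric: P stays 5010 kPa; V/T = const ⇒ T₂ = 1310 K, V₂ = 15.6 L.
W = PΔV = 5010×(15.6−6.98) kPa·L = 43100 J.
ΔU = nCvΔT = 7.17×12.5×(1310−587) = 64700 J.
Q = ΔU + W = nCpΔT = 108000 J.
Net over both steps: W = 4100 J, Q = 97500 J, ΔU = 93400 J.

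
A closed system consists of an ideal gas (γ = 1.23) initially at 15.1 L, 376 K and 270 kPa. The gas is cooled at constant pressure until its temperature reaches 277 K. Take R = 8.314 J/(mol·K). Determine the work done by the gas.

-1070 J

n = P₁V₁/(RT₁) = 270×15.1/(8.314×376) = 1.30 mol.
Isobaric: P stays 270 kPa; V/T = const ⇒ T₂ = 277 K, V₂ = 11.1 L.
W = PΔV = 270×(11.1−15.1) kPa·L = -1070 J.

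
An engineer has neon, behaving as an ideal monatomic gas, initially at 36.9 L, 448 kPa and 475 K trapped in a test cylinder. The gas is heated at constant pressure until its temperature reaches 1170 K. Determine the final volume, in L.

90.9 L

Isobaric: P stays 448 kPa; V/T = const ⇒ T₂ = 1170 K, V₂ = 90.9 L.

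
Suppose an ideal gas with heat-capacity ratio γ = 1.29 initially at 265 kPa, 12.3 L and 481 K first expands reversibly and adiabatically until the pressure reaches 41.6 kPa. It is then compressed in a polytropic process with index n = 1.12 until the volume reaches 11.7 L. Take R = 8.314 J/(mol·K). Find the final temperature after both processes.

379 K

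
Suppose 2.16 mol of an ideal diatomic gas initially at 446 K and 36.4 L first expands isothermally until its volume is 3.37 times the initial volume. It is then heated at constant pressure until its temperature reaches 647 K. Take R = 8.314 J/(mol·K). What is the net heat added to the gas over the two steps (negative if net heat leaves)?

22400 J

P₁ = nRT₁/V₁ = 2.16×8.314×446/36.4 = 220 kPa.
Step 1 — Isothermal: T stays 446 K; PV = const ⇒ V₂ = 123 L, P₂ = 65.3 kPa.
ΔU = 0 (ideal gas, T constant).
W = nRT ln(V₂/V₁) = 2.16×8.314×446×ln(3.37) = 9730 J.
Q = ΔU + W = 9730 J.
State after step 1: P = 65.3 kPa, V = 123 L, T = 446 K.
Step 2 — Isobaric: P stays 65.3 kPa; V/T = const ⇒ T₂ = 647 K, V₂ = 178 L.
W = PΔV = 65.3×(178−123) kPa·L = 3610 J.
ΔU = nCvΔT = 2.16×20.8×(647−446) = 9020 J.
Q = ΔU + W = nCpΔT = 12600 J.
Net over both steps: W = 13300 J, Q = 22400 J, ΔU = 9020 J.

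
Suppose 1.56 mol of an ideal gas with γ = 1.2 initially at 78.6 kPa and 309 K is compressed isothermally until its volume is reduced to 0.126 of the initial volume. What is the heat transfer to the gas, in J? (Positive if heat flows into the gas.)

V₁ = nRT₁/P₁ = 1.56×8.314×309/78.6 = 51.0 L.
Isothermal: T stays 309 K; PV = const ⇒ V₂ = 6.42 L, P₂ = 624 kPa.
ΔU = 0 (ideal gas, T constant).
W = nRT ln(V₂/V₁) = 1.56×8.314×309×ln(0.126) = -8300 J.
Q = ΔU + W = -8300 J.

-8300 J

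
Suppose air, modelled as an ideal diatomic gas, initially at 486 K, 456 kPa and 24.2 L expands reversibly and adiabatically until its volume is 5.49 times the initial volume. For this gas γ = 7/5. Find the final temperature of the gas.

Adiabatic: TV^(γ−1) = const ⇒ T₂ = 486×(0.182)^0.400 = 246 K; PV^γ = const ⇒ P₂ = 42.0 kPa.

246 K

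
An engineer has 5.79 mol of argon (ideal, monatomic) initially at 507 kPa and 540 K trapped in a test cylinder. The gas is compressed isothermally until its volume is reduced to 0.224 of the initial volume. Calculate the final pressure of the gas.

V₁ = nRT₁/P₁ = 5.79×8.314×540/507 = 51.3 L.
Isothermal: T stays 540 K; PV = const ⇒ V₂ = 11.5 L, P₂ = 2260 kPa.

2260 kPa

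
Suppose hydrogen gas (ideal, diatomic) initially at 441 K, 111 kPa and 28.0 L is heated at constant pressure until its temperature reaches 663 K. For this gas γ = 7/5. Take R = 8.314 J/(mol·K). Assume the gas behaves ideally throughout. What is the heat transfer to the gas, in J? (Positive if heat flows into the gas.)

5480 J

n = P₁V₁/(RT₁) = 111×28.0/(8.314×441) = 0.848 mol.
Isobaric: P stays 111 kPa; V/T = const ⇒ T₂ = 663 K, V₂ = 42.1 L.
W = PΔV = 111×(42.1−28.0) kPa·L = 1560 J.
ΔU = nCvΔT = 0.848×20.8×(663−441) = 3910 J.
Q = ΔU + W = nCpΔT = 5480 J.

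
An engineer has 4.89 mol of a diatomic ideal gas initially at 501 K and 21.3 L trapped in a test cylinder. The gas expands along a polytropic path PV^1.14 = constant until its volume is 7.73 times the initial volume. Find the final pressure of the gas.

P₁ = nRT₁/V₁ = 4.89×8.314×501/21.3 = 956 kPa.
Polytropic n=1.14: T₂ = T₁(V₁/V₂)^(n−1) = 501×(0.129)^0.14 = 376 K; P₂ = P₁(V₁/V₂)^n = 92.9 kPa.

92.9 kPa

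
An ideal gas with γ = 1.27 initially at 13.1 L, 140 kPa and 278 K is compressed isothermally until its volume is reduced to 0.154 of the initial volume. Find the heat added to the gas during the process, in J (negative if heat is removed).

n = P₁V₁/(RT₁) = 140×13.1/(8.314×278) = 0.793 mol.
Isothermal: T stays 278 K; PV = const ⇒ V₂ = 2.02 L, P₂ = 909 kPa.
ΔU = 0 (ideal gas, T constant).
W = nRT ln(V₂/V₁) = 0.793×8.314×278×ln(0.154) = -3430 J.
Q = ΔU + W = -3430 J.

-3430 J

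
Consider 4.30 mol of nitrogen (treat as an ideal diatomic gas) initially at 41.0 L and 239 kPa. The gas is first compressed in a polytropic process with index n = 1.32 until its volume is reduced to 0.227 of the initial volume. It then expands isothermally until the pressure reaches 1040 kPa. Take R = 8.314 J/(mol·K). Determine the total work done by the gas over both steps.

-10900 J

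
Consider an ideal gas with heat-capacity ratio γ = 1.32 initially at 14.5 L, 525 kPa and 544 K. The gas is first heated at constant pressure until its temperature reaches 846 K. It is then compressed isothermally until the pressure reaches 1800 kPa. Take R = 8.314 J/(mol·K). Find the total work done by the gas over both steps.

-10400 J

n = P₁V₁/(RT₁) = 525×14.5/(8.314×544) = 1.68 mol.
Step 1 — Isobaric: P stays 525 kPa; V/T = const ⇒ T₂ = 846 K, V₂ = 22.5 L.
W = PΔV = 525×(22.5−14.5) kPa·L = 4230 J.
ΔU = nCvΔT = 1.68×26.0×(846−544) = 13200 J.
Q = ΔU + W = nCpΔT = 17400 J.
State after step 1: P = 525 kPa, V = 22.5 L, T = 846 K.
Step 2 — Isothermal: T stays 846 K; PV = const ⇒ V₂ = 6.58 L, P₂ = 1800 kPa.
ΔU = 0 (ideal gas, T constant).
W = nRT ln(V₂/V₁) = 1.68×8.314×846×ln(0.292) = -14600 J.
Q = ΔU + W = -14600 J.
Net over both steps: W = -10400 J, Q = 2850 J, ΔU = 13200 J.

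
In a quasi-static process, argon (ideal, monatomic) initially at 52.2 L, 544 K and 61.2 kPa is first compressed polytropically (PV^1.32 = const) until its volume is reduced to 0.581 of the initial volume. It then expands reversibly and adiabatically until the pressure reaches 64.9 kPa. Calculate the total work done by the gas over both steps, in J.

n = P₁V₁/(RT₁) = 61.2×52.2/(8.314×544) = 0.706 mol.
Step 1 — Polytropic n=1.32: T₂ = T₁(V₁/V₂)^(n−1) = 544×(1.72)^0.32 = 647 K; P₂ = P₁(V₁/V₂)^n = 125 kPa.
W = (P₁V₁−P₂V₂)/(n−1) = (61.2×52.2−125×30.3)/0.32 = -1890 J.
ΔU = nCvΔT = 0.706×12.5×(647−544) = 909 J.
Q = ΔU + W = -985 J.
State after step 1: P = 125 kPa, V = 30.3 L, T = 647 K.
Step 2 — Adiabatic: T₂/T₁ = (P₂/P₁)^((γ−1)/γ) ⇒ T₂ = 647×(0.518)^0.400 = 497 K; V₂ = 45.0 L.
ΔU = nCvΔT = 0.706×12.5×(497−647) = -1320 J.
Q = 0 for an adiabatic process, so W = −ΔU = 1320 J.
Net over both steps: W = -575 J, Q = -985 J, ΔU = -410 J.

-575 J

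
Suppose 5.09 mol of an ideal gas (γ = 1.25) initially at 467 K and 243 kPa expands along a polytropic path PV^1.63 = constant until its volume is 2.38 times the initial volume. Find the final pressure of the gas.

59.1 kPa

V₁ = nRT₁/P₁ = 5.09×8.314×467/243 = 81.3 L.
Polytropic n=1.63: T₂ = T₁(V₁/V₂)^(n−1) = 467×(0.420)^0.63 = 270 K; P₂ = P₁(V₁/V₂)^n = 59.1 kPa.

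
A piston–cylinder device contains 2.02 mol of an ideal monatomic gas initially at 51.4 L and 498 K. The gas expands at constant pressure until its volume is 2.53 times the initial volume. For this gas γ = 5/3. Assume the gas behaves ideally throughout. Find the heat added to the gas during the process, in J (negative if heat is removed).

32000 J

P₁ = nRT₁/V₁ = 2.02×8.314×498/51.4 = 163 kPa.
Isobaric: P stays 163 kPa; V/T = const ⇒ T₂ = 1260 K, V₂ = 130 L.
W = PΔV = 163×(130−51.4) kPa·L = 12800 J.
ΔU = nCvΔT = 2.02×12.5×(1260−498) = 19200 J.
Q = ΔU + W = nCpΔT = 32000 J.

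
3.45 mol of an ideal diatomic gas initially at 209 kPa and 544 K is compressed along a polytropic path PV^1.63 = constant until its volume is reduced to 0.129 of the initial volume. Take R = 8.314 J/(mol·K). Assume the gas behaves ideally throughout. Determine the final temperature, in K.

1980 K

V₁ = nRT₁/P₁ = 3.45×8.314×544/209 = 74.7 L.
Polytropic n=1.63: T₂ = T₁(V₁/V₂)^(n−1) = 544×(7.75)^0.63 = 1980 K; P₂ = P₁(V₁/V₂)^n = 5890 kPa.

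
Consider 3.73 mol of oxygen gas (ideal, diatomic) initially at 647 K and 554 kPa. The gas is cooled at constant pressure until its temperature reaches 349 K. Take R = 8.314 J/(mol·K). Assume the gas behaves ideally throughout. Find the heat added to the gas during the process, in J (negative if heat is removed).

-32300 J

V₁ = nRT₁/P₁ = 3.73×8.314×647/554 = 36.2 L.
Isobaric: P stays 554 kPa; V/T = const ⇒ T₂ = 349 K, V₂ = 19.5 L.
W = PΔV = 554×(19.5−36.2) kPa·L = -9240 J.
ΔU = nCvΔT = 3.73×20.8×(349−647) = -23100 J.
Q = ΔU + W = nCpΔT = -32300 J.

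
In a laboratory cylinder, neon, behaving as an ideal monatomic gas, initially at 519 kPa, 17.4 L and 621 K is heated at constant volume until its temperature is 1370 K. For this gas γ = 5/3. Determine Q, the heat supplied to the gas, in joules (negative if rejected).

n = P₁V₁/(RT₁) = 519×17.4/(8.314×621) = 1.75 mol.
Isochoric: V stays 17.4 L; P/T = const ⇒ T₂ = 1370 K, P₂ = 1140 kPa.
W = 0 (no volume change).
ΔU = nCvΔT = 1.75×12.5×(1370−621) = 16300 J.
Q = ΔU = 16300 J.

16300 J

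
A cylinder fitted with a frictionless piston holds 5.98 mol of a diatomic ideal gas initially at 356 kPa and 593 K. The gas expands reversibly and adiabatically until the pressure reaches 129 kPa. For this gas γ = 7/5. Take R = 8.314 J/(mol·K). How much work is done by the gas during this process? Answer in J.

18600 J

V₁ = nRT₁/P₁ = 5.98×8.314×593/356 = 82.8 L.
Adiabatic: T₂/T₁ = (P₂/P₁)^((γ−1)/γ) ⇒ T₂ = 593×(0.362)^0.286 = 444 K; V₂ = 171 L.
ΔU = nCvΔT = 5.98×20.8×(444−593) = -18600 J.
Q = 0 for an adiabatic process, so W = −ΔU = 18600 J.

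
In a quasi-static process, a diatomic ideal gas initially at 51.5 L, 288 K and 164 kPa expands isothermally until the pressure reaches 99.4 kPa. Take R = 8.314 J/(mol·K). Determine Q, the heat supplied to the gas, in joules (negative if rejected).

4230 J

n = P₁V₁/(RT₁) = 164×51.5/(8.314×288) = 3.53 mol.
Isothermal: T stays 288 K; PV = const ⇒ V₂ = 85.0 L, P₂ = 99.4 kPa.
ΔU = 0 (ideal gas, T constant).
W = nRT ln(V₂/V₁) = 3.53×8.314×288×ln(1.65) = 4230 J.
Q = ΔU + W = 4230 J.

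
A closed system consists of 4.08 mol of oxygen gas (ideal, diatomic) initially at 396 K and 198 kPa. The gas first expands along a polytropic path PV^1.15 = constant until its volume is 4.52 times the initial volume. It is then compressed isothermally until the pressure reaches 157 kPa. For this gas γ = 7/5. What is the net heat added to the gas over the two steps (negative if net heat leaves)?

-4760 J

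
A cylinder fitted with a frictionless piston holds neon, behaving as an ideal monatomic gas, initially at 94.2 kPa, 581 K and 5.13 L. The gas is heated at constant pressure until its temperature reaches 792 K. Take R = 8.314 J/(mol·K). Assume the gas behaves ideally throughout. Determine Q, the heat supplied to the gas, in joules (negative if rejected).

439 J

n = P₁V₁/(RT₁) = 94.2×5.13/(8.314×581) = 0.100 mol.
Isobaric: P stays 94.2 kPa; V/T = const ⇒ T₂ = 792 K, V₂ = 6.99 L.
W = PΔV = 94.2×(6.99−5.13) kPa·L = 175 J.
ΔU = nCvΔT = 0.100×12.5×(792−581) = 263 J.
Q = ΔU + W = nCpΔT = 439 J.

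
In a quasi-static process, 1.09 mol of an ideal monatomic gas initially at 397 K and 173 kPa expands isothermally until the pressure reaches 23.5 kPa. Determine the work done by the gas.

7180 J

V₁ = nRT₁/P₁ = 1.09×8.314×397/173 = 20.8 L.
Isothermal: T stays 397 K; PV = const ⇒ V₂ = 153 L, P₂ = 23.5 kPa.
W = nRT ln(V₂/V₁) = 1.09×8.314×397×ln(7.36) = 7180 J.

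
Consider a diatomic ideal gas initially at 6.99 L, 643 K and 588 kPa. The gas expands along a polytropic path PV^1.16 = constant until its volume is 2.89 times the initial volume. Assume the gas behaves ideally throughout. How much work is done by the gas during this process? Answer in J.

4010 J

n = P₁V₁/(RT₁) = 588×6.99/(8.314×643) = 0.769 mol.
Polytropic n=1.16: T₂ = T₁(V₁/V₂)^(n−1) = 643×(0.346)^0.16 = 543 K; P₂ = P₁(V₁/V₂)^n = 172 kPa.
W = (P₁V₁−P₂V₂)/(n−1) = (588×6.99−172×20.2)/0.16 = 4010 J.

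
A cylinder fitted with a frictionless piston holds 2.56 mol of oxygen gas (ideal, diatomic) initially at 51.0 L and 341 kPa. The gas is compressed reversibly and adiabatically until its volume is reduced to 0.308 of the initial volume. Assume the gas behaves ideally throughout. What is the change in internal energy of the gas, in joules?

26200 J

T₁ = P₁V₁/(nR) = 341×51.0/(2.56×8.314) = 817 K.
Adiabatic: TV^(γ−1) = const ⇒ T₂ = 817×(3.25)^0.400 = 1310 K; PV^γ = const ⇒ P₂ = 1770 kPa.
For an ideal gas ΔU = nCvΔT with Cv = (5/2)R = 20.8 J/(mol·K).
ΔU = 2.56×20.8×(1310−817) = 26200 J.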